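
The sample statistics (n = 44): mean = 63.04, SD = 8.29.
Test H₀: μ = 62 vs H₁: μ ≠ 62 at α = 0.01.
One-sample t-test:
H₀: μ = 62
H₁: μ ≠ 62
df = n - 1 = 43
t = (x̄ - μ₀) / (s/√n) = (63.04 - 62) / (8.29/√44) = 0.832
p-value = 0.4099

Since p-value > α = 0.01, we fail to reject H₀.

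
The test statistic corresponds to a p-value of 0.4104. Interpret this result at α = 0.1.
Since p = 0.4104 > α = 0.1, fail to reject H₀.
There is insufficient evidence to reject the null hypothesis; the result is not statistically significant at the 0.1 level.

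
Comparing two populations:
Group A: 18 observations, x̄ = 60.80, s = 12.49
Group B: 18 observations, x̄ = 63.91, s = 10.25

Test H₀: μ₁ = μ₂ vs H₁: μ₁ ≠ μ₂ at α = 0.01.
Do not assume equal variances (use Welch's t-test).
Welch's two-sample t-test:
H₀: μ₁ = μ₂
H₁: μ₁ ≠ μ₂
s₁²/n₁ = 12.49²/18 = 8.6667,  s₂²/n₂ = 10.25²/18 = 5.8368
SE = √(s₁²/n₁ + s₂²/n₂) = √(8.6667 + 5.8368) = 3.8083
df (Welch-Satterthwaite) = (s₁²/n₁ + s₂²/n₂)² / [(s₁²/n₁)²/(n₁-1) + (s₂²/n₂)²/(n₂-1)] ≈ 32.75
t = (x̄₁ - x̄₂) / SE = (60.80 - 63.91) / 3.8083 = -3.11 / 3.8083 = -0.817
p-value = 0.4200

Since p-value > α = 0.01, we fail to reject H₀.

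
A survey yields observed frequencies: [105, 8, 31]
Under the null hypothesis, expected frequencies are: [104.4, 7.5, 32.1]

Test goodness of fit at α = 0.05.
Chi-square goodness of fit test:
H₀: observed counts match expected distribution
H₁: observed counts differ from expected distribution
df = k - 1 = 2
χ² = Σ(O - E)²/E
   = (105 - 104.4)²/104.4 + (8 - 7.5)²/7.5 + (31 - 32.1)²/32.1
   = 0.003 + 0.033 + 0.038
   = 0.07
p-value = 0.9634

Since p-value > α = 0.05, we fail to reject H₀.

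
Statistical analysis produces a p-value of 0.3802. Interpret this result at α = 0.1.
Since p = 0.3802 > α = 0.1, fail to reject H₀.
There is insufficient evidence to reject the null hypothesis; the result is not statistically significant at the 0.1 level.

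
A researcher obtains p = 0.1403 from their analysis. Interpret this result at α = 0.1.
Since p = 0.1403 > α = 0.1, fail to reject H₀.
There is insufficient evidence to reject the null hypothesis; the result is not statistically significant at the 0.1 level.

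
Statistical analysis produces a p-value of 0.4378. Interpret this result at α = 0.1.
Since p = 0.4378 > α = 0.1, fail to reject H₀.
There is insufficient evidence to reject the null hypothesis; the result is not statistically significant at the 0.1 level.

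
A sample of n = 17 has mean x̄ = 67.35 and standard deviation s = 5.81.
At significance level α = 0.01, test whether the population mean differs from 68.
One-sample t-test:
H₀: μ = 68
H₁: μ ≠ 68
df = n - 1 = 16
t = (x̄ - μ₀) / (s/√n) = (67.35 - 68) / (5.81/√17) = -0.461
p-value = 0.6508

Since p-value > α = 0.01, we fail to reject H₀.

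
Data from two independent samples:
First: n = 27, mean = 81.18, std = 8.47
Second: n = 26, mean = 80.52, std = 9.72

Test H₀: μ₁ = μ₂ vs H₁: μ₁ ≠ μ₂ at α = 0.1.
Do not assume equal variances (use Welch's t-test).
Welch's two-sample t-test:
H₀: μ₁ = μ₂
H₁: μ₁ ≠ μ₂
s₁²/n₁ = 8.47²/27 = 2.6571,  s₂²/n₂ = 9.72²/26 = 3.6338
SE = √(s₁²/n₁ + s₂²/n₂) = √(2.6571 + 3.6338) = 2.5082
df (Welch-Satterthwaite) = (s₁²/n₁ + s₂²/n₂)² / [(s₁²/n₁)²/(n₁-1) + (s₂²/n₂)²/(n₂-1)] ≈ 49.49
t = (x̄₁ - x̄₂) / SE = (81.18 - 80.52) / 2.5082 = 0.66 / 2.5082 = 0.263
p-value = 0.7935

Since p-value > α = 0.1, we fail to reject H₀.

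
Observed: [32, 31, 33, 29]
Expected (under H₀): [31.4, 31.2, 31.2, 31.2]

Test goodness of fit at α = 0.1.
Chi-square goodness of fit test:
H₀: observed counts match expected distribution
H₁: observed counts differ from expected distribution
df = k - 1 = 3
χ² = Σ(O - E)²/E
   = (32 - 31.4)²/31.4 + (31 - 31.2)²/31.2 + (33 - 31.2)²/31.2 + (29 - 31.2)²/31.2
   = 0.011 + 0.001 + 0.104 + 0.155
   = 0.27
p-value = 0.9653

Since p-value > α = 0.1, we fail to reject H₀.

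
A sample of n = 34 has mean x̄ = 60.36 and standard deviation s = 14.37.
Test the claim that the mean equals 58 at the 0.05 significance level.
One-sample t-test:
H₀: μ = 58
H₁: μ ≠ 58
df = n - 1 = 33
t = (x̄ - μ₀) / (s/√n) = (60.36 - 58) / (14.37/√34) = 0.958
p-value = 0.3452

Since p-value > α = 0.05, we fail to reject H₀.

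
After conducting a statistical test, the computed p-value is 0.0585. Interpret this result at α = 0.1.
Since p = 0.0585 < α = 0.1, reject H₀.
There is sufficient evidence to reject the null hypothesis; the result is statistically significant at the 0.1 level.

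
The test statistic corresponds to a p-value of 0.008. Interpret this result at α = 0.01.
Since p = 0.008 < α = 0.01, reject H₀.
There is sufficient evidence to reject the null hypothesis; the result is statistically significant at the 0.01 level.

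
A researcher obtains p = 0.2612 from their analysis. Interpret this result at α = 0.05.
Since p = 0.2612 > α = 0.05, fail to reject H₀.
There is insufficient evidence to reject the null hypothesis; the result is not statistically significant at the 0.05 level.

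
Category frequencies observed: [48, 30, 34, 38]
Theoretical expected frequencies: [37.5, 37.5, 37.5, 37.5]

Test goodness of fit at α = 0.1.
Chi-square goodness of fit test:
H₀: observed counts match expected distribution
H₁: observed counts differ from expected distribution
df = k - 1 = 3
χ² = Σ(O - E)²/E
   = (48 - 37.5)²/37.5 + (30 - 37.5)²/37.5 + (34 - 37.5)²/37.5 + (38 - 37.5)²/37.5
   = 2.940 + 1.500 + 0.327 + 0.007
   = 4.77
p-value = 0.1892

Since p-value > α = 0.1, we fail to reject H₀.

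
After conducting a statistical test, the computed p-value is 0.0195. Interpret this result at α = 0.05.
Since p = 0.0195 < α = 0.05, reject H₀.
There is sufficient evidence to reject the null hypothesis; the result is statistically significant at the 0.05 level.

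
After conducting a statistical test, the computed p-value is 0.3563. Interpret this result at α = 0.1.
Since p = 0.3563 > α = 0.1, fail to reject H₀.
There is insufficient evidence to reject the null hypothesis; the result is not statistically significant at the 0.1 level.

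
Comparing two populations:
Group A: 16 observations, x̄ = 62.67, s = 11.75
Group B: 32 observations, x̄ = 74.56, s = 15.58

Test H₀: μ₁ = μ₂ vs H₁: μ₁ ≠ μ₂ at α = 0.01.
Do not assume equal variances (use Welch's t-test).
Welch's two-sample t-test:
H₀: μ₁ = μ₂
H₁: μ₁ ≠ μ₂
s₁²/n₁ = 11.75²/16 = 8.6289,  s₂²/n₂ = 15.58²/32 = 7.5855
SE = √(s₁²/n₁ + s₂²/n₂) = √(8.6289 + 7.5855) = 4.0267
df (Welch-Satterthwaite) = (s₁²/n₁ + s₂²/n₂)² / [(s₁²/n₁)²/(n₁-1) + (s₂²/n₂)²/(n₂-1)] ≈ 38.55
t = (x̄₁ - x̄₂) / SE = (62.67 - 74.56) / 4.0267 = -11.89 / 4.0267 = -2.953
p-value = 0.0053

Since p-value < α = 0.01, we reject H₀.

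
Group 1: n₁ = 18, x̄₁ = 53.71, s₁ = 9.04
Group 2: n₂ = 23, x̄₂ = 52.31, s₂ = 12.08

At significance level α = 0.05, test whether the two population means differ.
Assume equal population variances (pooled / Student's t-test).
Student's two-sample t-test (equal variances):
H₀: μ₁ = μ₂
H₁: μ₁ ≠ μ₂
df = n₁ + n₂ - 2 = 39
Pooled variance s_p² = [(n₁-1)s₁² + (n₂-1)s₂²] / (n₁ + n₂ - 2) = [(17)(9.04²) + (22)(12.08²)] / 39 = 117.9397
SE = √(s_p²(1/n₁ + 1/n₂)) = √(117.9397 × (1/18 + 1/23)) = 3.4176
t = (x̄₁ - x̄₂) / SE = (53.71 - 52.31) / 3.4176 = 1.40 / 3.4176 = 0.410
p-value = 0.6843

Since p-value > α = 0.05, we fail to reject H₀.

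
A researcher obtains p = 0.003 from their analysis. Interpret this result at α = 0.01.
Since p = 0.003 < α = 0.01, reject H₀.
There is sufficient evidence to reject the null hypothesis; the result is statistically significant at the 0.01 level.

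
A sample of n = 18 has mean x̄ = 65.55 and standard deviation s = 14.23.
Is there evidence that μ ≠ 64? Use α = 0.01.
One-sample t-test:
H₀: μ = 64
H₁: μ ≠ 64
df = n - 1 = 17
t = (x̄ - μ₀) / (s/√n) = (65.55 - 64) / (14.23/√18) = 0.462
p-value = 0.6498

Since p-value > α = 0.01, we fail to reject H₀.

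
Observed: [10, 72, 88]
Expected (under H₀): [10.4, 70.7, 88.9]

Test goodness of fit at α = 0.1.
Chi-square goodness of fit test:
H₀: observed counts match expected distribution
H₁: observed counts differ from expected distribution
df = k - 1 = 2
χ² = Σ(O - E)²/E
   = (10 - 10.4)²/10.4 + (72 - 70.7)²/70.7 + (88 - 88.9)²/88.9
   = 0.015 + 0.024 + 0.009
   = 0.05
p-value = 0.9761

Since p-value > α = 0.1, we fail to reject H₀.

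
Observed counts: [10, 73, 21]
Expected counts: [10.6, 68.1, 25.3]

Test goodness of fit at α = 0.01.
Chi-square goodness of fit test:
H₀: observed counts match expected distribution
H₁: observed counts differ from expected distribution
df = k - 1 = 2
χ² = Σ(O - E)²/E
   = (10 - 10.6)²/10.6 + (73 - 68.1)²/68.1 + (21 - 25.3)²/25.3
   = 0.034 + 0.353 + 0.731
   = 1.12
p-value = 0.5720

Since p-value > α = 0.01, we fail to reject H₀.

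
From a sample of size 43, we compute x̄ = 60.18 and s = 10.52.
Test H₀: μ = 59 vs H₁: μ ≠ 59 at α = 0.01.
One-sample t-test:
H₀: μ = 59
H₁: μ ≠ 59
df = n - 1 = 42
t = (x̄ - μ₀) / (s/√n) = (60.18 - 59) / (10.52/√43) = 0.736
p-value = 0.4661

Since p-value > α = 0.01, we fail to reject H₀.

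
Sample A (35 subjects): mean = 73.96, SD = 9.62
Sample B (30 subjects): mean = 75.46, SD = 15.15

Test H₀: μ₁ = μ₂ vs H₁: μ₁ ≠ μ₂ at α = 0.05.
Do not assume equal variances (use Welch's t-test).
Welch's two-sample t-test:
H₀: μ₁ = μ₂
H₁: μ₁ ≠ μ₂
s₁²/n₁ = 9.62²/35 = 2.6441,  s₂²/n₂ = 15.15²/30 = 7.6508
SE = √(s₁²/n₁ + s₂²/n₂) = √(2.6441 + 7.6508) = 3.2086
df (Welch-Satterthwaite) = (s₁²/n₁ + s₂²/n₂)² / [(s₁²/n₁)²/(n₁-1) + (s₂²/n₂)²/(n₂-1)] ≈ 47.65
t = (x̄₁ - x̄₂) / SE = (73.96 - 75.46) / 3.2086 = -1.50 / 3.2086 = -0.467
p-value = 0.6423

Since p-value > α = 0.05, we fail to reject H₀.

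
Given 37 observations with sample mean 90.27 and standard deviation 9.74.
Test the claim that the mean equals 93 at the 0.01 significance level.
One-sample t-test:
H₀: μ = 93
H₁: μ ≠ 93
df = n - 1 = 36
t = (x̄ - μ₀) / (s/√n) = (90.27 - 93) / (9.74/√37) = -1.705
p-value = 0.0968

Since p-value > α = 0.01, we fail to reject H₀.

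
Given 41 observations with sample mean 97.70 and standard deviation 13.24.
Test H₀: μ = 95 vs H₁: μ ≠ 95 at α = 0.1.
One-sample t-test:
H₀: μ = 95
H₁: μ ≠ 95
df = n - 1 = 40
t = (x̄ - μ₀) / (s/√n) = (97.70 - 95) / (13.24/√41) = 1.306
p-value = 0.1991

Since p-value > α = 0.1, we fail to reject H₀.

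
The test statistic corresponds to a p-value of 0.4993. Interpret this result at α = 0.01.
Since p = 0.4993 > α = 0.01, fail to reject H₀.
There is insufficient evidence to reject the null hypothesis; the result is not statistically significant at the 0.01 level.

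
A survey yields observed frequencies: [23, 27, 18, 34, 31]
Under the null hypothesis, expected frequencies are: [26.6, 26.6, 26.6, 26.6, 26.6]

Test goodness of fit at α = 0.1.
Chi-square goodness of fit test:
H₀: observed counts match expected distribution
H₁: observed counts differ from expected distribution
df = k - 1 = 4
χ² = Σ(O - E)²/E
   = (23 - 26.6)²/26.6 + (27 - 26.6)²/26.6 + (18 - 26.6)²/26.6 + (34 - 26.6)²/26.6 + (31 - 26.6)²/26.6
   = 0.487 + 0.006 + 2.780 + 2.059 + 0.728
   = 6.06
p-value = 0.1947

Since p-value > α = 0.1, we fail to reject H₀.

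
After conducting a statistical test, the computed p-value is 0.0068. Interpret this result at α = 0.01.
Since p = 0.0068 < α = 0.01, reject H₀.
There is sufficient evidence to reject the null hypothesis; the result is statistically significant at the 0.01 level.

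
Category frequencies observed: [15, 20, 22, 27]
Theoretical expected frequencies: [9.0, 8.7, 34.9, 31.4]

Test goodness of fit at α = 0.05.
Chi-square goodness of fit test:
H₀: observed counts match expected distribution
H₁: observed counts differ from expected distribution
df = k - 1 = 3
χ² = Σ(O - E)²/E
   = (15 - 9.0)²/9.0 + (20 - 8.7)²/8.7 + (22 - 34.9)²/34.9 + (27 - 31.4)²/31.4
   = 4.000 + 14.677 + 4.768 + 0.617
   = 24.06
p-value < 0.0001

Since p-value < α = 0.05, we reject H₀.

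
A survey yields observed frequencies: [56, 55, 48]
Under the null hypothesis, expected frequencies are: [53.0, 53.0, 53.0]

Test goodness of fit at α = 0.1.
Chi-square goodness of fit test:
H₀: observed counts match expected distribution
H₁: observed counts differ from expected distribution
df = k - 1 = 2
χ² = Σ(O - E)²/E
   = (56 - 53.0)²/53.0 + (55 - 53.0)²/53.0 + (48 - 53.0)²/53.0
   = 0.170 + 0.075 + 0.472
   = 0.72
p-value = 0.6987

Since p-value > α = 0.1, we fail to reject H₀.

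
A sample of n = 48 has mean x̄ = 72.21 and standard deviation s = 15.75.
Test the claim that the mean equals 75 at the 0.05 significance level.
One-sample t-test:
H₀: μ = 75
H₁: μ ≠ 75
df = n - 1 = 47
t = (x̄ - μ₀) / (s/√n) = (72.21 - 75) / (15.75/√48) = -1.227
p-value = 0.2258

Since p-value > α = 0.05, we fail to reject H₀.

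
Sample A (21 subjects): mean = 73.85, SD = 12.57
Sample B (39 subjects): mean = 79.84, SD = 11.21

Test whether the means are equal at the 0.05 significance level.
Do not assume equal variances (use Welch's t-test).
Welch's two-sample t-test:
H₀: μ₁ = μ₂
H₁: μ₁ ≠ μ₂
s₁²/n₁ = 12.57²/21 = 7.5240,  s₂²/n₂ = 11.21²/39 = 3.2222
SE = √(s₁²/n₁ + s₂²/n₂) = √(7.5240 + 3.2222) = 3.2781
df (Welch-Satterthwaite) = (s₁²/n₁ + s₂²/n₂)² / [(s₁²/n₁)²/(n₁-1) + (s₂²/n₂)²/(n₂-1)] ≈ 37.21
t = (x̄₁ - x̄₂) / SE = (73.85 - 79.84) / 3.2781 = -5.99 / 3.2781 = -1.827
p-value = 0.0757

Since p-value > α = 0.05, we fail to reject H₀.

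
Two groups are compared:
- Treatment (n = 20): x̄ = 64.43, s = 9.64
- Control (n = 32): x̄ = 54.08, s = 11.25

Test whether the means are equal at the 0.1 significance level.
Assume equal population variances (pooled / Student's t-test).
Student's two-sample t-test (equal variances):
H₀: μ₁ = μ₂
H₁: μ₁ ≠ μ₂
df = n₁ + n₂ - 2 = 50
Pooled variance s_p² = [(n₁-1)s₁² + (n₂-1)s₂²] / (n₁ + n₂ - 2) = [(19)(9.64²) + (31)(11.25²)] / 50 = 113.7820
SE = √(s_p²(1/n₁ + 1/n₂)) = √(113.7820 × (1/20 + 1/32)) = 3.0405
t = (x̄₁ - x̄₂) / SE = (64.43 - 54.08) / 3.0405 = 10.35 / 3.0405 = 3.404
p-value = 0.0013

Since p-value < α = 0.1, we reject H₀.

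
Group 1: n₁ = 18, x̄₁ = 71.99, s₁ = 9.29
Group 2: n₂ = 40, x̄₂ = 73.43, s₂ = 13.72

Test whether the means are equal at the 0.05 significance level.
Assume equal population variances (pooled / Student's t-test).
Student's two-sample t-test (equal variances):
H₀: μ₁ = μ₂
H₁: μ₁ ≠ μ₂
df = n₁ + n₂ - 2 = 56
Pooled variance s_p² = [(n₁-1)s₁² + (n₂-1)s₂²] / (n₁ + n₂ - 2) = [(17)(9.29²) + (39)(13.72²)] / 56 = 157.2941
SE = √(s_p²(1/n₁ + 1/n₂)) = √(157.2941 × (1/18 + 1/40)) = 3.5596
t = (x̄₁ - x̄₂) / SE = (71.99 - 73.43) / 3.5596 = -1.44 / 3.5596 = -0.405
p-value = 0.6874

Since p-value > α = 0.05, we fail to reject H₀.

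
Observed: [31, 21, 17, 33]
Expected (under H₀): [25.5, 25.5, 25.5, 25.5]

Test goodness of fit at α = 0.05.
Chi-square goodness of fit test:
H₀: observed counts match expected distribution
H₁: observed counts differ from expected distribution
df = k - 1 = 3
χ² = Σ(O - E)²/E
   = (31 - 25.5)²/25.5 + (21 - 25.5)²/25.5 + (17 - 25.5)²/25.5 + (33 - 25.5)²/25.5
   = 1.186 + 0.794 + 2.833 + 2.206
   = 7.02
p-value = 0.0713

Since p-value > α = 0.05, we fail to reject H₀.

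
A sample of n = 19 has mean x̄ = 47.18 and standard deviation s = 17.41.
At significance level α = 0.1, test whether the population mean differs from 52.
One-sample t-test:
H₀: μ = 52
H₁: μ ≠ 52
df = n - 1 = 18
t = (x̄ - μ₀) / (s/√n) = (47.18 - 52) / (17.41/√19) = -1.207
p-value = 0.2431

Since p-value > α = 0.1, we fail to reject H₀.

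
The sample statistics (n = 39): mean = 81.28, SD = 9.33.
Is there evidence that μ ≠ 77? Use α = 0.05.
One-sample t-test:
H₀: μ = 77
H₁: μ ≠ 77
df = n - 1 = 38
t = (x̄ - μ₀) / (s/√n) = (81.28 - 77) / (9.33/√39) = 2.865
p-value = 0.0068

Since p-value < α = 0.05, we reject H₀.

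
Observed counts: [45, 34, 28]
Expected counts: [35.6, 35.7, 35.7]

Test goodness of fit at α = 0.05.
Chi-square goodness of fit test:
H₀: observed counts match expected distribution
H₁: observed counts differ from expected distribution
df = k - 1 = 2
χ² = Σ(O - E)²/E
   = (45 - 35.6)²/35.6 + (34 - 35.7)²/35.7 + (28 - 35.7)²/35.7
   = 2.482 + 0.081 + 1.661
   = 4.22
p-value = 0.1210

Since p-value > α = 0.05, we fail to reject H₀.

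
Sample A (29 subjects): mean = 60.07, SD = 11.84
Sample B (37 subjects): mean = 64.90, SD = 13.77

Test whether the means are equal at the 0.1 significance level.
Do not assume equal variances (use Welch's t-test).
Welch's two-sample t-test:
H₀: μ₁ = μ₂
H₁: μ₁ ≠ μ₂
s₁²/n₁ = 11.84²/29 = 4.8340,  s₂²/n₂ = 13.77²/37 = 5.1247
SE = √(s₁²/n₁ + s₂²/n₂) = √(4.8340 + 5.1247) = 3.1557
df (Welch-Satterthwaite) = (s₁²/n₁ + s₂²/n₂)² / [(s₁²/n₁)²/(n₁-1) + (s₂²/n₂)²/(n₂-1)] ≈ 63.41
t = (x̄₁ - x̄₂) / SE = (60.07 - 64.90) / 3.1557 = -4.83 / 3.1557 = -1.531
p-value = 0.1309

Since p-value > α = 0.1, we fail to reject H₀.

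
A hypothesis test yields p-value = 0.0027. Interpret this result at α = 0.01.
Since p = 0.0027 < α = 0.01, reject H₀.
There is sufficient evidence to reject the null hypothesis; the result is statistically significant at the 0.01 level.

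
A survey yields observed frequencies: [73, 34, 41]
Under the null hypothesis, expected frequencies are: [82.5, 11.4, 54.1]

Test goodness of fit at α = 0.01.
Chi-square goodness of fit test:
H₀: observed counts match expected distribution
H₁: observed counts differ from expected distribution
df = k - 1 = 2
χ² = Σ(O - E)²/E
   = (73 - 82.5)²/82.5 + (34 - 11.4)²/11.4 + (41 - 54.1)²/54.1
   = 1.094 + 44.804 + 3.172
   = 49.07
p-value < 0.0001

Since p-value < α = 0.01, we reject H₀.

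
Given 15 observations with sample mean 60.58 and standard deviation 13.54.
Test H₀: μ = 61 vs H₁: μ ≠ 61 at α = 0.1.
One-sample t-test:
H₀: μ = 61
H₁: μ ≠ 61
df = n - 1 = 14
t = (x̄ - μ₀) / (s/√n) = (60.58 - 61) / (13.54/√15) = -0.120
p-value = 0.9061

Since p-value > α = 0.1, we fail to reject H₀.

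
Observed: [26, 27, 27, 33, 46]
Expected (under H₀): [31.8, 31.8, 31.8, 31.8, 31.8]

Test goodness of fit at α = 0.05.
Chi-square goodness of fit test:
H₀: observed counts match expected distribution
H₁: observed counts differ from expected distribution
df = k - 1 = 4
χ² = Σ(O - E)²/E
   = (26 - 31.8)²/31.8 + (27 - 31.8)²/31.8 + (27 - 31.8)²/31.8 + (33 - 31.8)²/31.8 + (46 - 31.8)²/31.8
   = 1.058 + 0.725 + 0.725 + 0.045 + 6.341
   = 8.89
p-value = 0.0638

Since p-value > α = 0.05, we fail to reject H₀.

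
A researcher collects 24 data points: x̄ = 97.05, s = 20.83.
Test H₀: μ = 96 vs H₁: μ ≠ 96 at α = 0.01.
One-sample t-test:
H₀: μ = 96
H₁: μ ≠ 96
df = n - 1 = 23
t = (x̄ - μ₀) / (s/√n) = (97.05 - 96) / (20.83/√24) = 0.247
p-value = 0.8071

Since p-value > α = 0.01, we fail to reject H₀.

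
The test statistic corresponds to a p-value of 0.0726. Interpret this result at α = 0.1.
Since p = 0.0726 < α = 0.1, reject H₀.
There is sufficient evidence to reject the null hypothesis; the result is statistically significant at the 0.1 level.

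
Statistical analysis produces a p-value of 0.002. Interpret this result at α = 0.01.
Since p = 0.002 < α = 0.01, reject H₀.
There is sufficient evidence to reject the null hypothesis; the result is statistically significant at the 0.01 level.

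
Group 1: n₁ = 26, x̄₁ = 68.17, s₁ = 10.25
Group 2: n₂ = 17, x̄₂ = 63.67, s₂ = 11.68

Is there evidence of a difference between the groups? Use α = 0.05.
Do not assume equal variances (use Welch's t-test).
Welch's two-sample t-test:
H₀: μ₁ = μ₂
H₁: μ₁ ≠ μ₂
s₁²/n₁ = 10.25²/26 = 4.0409,  s₂²/n₂ = 11.68²/17 = 8.0248
SE = √(s₁²/n₁ + s₂²/n₂) = √(4.0409 + 8.0248) = 3.4736
df (Welch-Satterthwaite) = (s₁²/n₁ + s₂²/n₂)² / [(s₁²/n₁)²/(n₁-1) + (s₂²/n₂)²/(n₂-1)] ≈ 31.12
t = (x̄₁ - x̄₂) / SE = (68.17 - 63.67) / 3.4736 = 4.50 / 3.4736 = 1.295
p-value = 0.2047

Since p-value > α = 0.05, we fail to reject H₀.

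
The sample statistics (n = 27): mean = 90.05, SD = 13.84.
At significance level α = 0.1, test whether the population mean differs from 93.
One-sample t-test:
H₀: μ = 93
H₁: μ ≠ 93
df = n - 1 = 26
t = (x̄ - μ₀) / (s/√n) = (90.05 - 93) / (13.84/√27) = -1.108
p-value = 0.2782

Since p-value > α = 0.1, we fail to reject H₀.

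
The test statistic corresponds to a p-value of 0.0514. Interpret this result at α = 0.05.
Since p = 0.0514 > α = 0.05, fail to reject H₀.
There is insufficient evidence to reject the null hypothesis; the result is not statistically significant at the 0.05 level.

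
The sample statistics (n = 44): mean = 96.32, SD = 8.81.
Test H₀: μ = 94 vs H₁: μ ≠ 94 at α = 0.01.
One-sample t-test:
H₀: μ = 94
H₁: μ ≠ 94
df = n - 1 = 43
t = (x̄ - μ₀) / (s/√n) = (96.32 - 94) / (8.81/√44) = 1.747
p-value = 0.0878

Since p-value > α = 0.01, we fail to reject H₀.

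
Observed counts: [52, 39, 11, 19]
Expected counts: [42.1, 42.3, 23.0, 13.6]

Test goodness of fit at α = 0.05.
Chi-square goodness of fit test:
H₀: observed counts match expected distribution
H₁: observed counts differ from expected distribution
df = k - 1 = 3
χ² = Σ(O - E)²/E
   = (52 - 42.1)²/42.1 + (39 - 42.3)²/42.3 + (11 - 23.0)²/23.0 + (19 - 13.6)²/13.6
   = 2.328 + 0.257 + 6.261 + 2.144
   = 10.99
p-value = 0.0118

Since p-value < α = 0.05, we reject H₀.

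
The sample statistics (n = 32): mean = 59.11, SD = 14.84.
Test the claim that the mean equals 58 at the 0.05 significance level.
One-sample t-test:
H₀: μ = 58
H₁: μ ≠ 58
df = n - 1 = 31
t = (x̄ - μ₀) / (s/√n) = (59.11 - 58) / (14.84/√32) = 0.423
p-value = 0.6751

Since p-value > α = 0.05, we fail to reject H₀.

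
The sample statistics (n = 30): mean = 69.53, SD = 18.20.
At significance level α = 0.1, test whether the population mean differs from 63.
One-sample t-test:
H₀: μ = 63
H₁: μ ≠ 63
df = n - 1 = 29
t = (x̄ - μ₀) / (s/√n) = (69.53 - 63) / (18.20/√30) = 1.965
p-value = 0.0590

Since p-value < α = 0.1, we reject H₀.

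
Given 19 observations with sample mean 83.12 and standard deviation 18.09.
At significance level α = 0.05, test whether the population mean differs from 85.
One-sample t-test:
H₀: μ = 85
H₁: μ ≠ 85
df = n - 1 = 18
t = (x̄ - μ₀) / (s/√n) = (83.12 - 85) / (18.09/√19) = -0.453
p-value = 0.6560

Since p-value > α = 0.05, we fail to reject H₀.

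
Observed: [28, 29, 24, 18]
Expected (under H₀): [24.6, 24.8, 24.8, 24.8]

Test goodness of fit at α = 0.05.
Chi-square goodness of fit test:
H₀: observed counts match expected distribution
H₁: observed counts differ from expected distribution
df = k - 1 = 3
χ² = Σ(O - E)²/E
   = (28 - 24.6)²/24.6 + (29 - 24.8)²/24.8 + (24 - 24.8)²/24.8 + (18 - 24.8)²/24.8
   = 0.470 + 0.711 + 0.026 + 1.865
   = 3.07
p-value = 0.3807

Since p-value > α = 0.05, we fail to reject H₀.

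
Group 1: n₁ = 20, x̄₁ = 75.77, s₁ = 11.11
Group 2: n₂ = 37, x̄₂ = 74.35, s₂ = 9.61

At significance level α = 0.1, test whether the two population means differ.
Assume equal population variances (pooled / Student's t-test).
Student's two-sample t-test (equal variances):
H₀: μ₁ = μ₂
H₁: μ₁ ≠ μ₂
df = n₁ + n₂ - 2 = 55
Pooled variance s_p² = [(n₁-1)s₁² + (n₂-1)s₂²] / (n₁ + n₂ - 2) = [(19)(11.11²) + (36)(9.61²)] / 55 = 103.0888
SE = √(s_p²(1/n₁ + 1/n₂)) = √(103.0888 × (1/20 + 1/37)) = 2.8179
t = (x̄₁ - x̄₂) / SE = (75.77 - 74.35) / 2.8179 = 1.42 / 2.8179 = 0.504
p-value = 0.6163

Since p-value > α = 0.1, we fail to reject H₀.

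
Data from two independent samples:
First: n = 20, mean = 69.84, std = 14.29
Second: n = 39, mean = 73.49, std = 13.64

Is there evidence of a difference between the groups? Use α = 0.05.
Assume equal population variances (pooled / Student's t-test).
Student's two-sample t-test (equal variances):
H₀: μ₁ = μ₂
H₁: μ₁ ≠ μ₂
df = n₁ + n₂ - 2 = 57
Pooled variance s_p² = [(n₁-1)s₁² + (n₂-1)s₂²] / (n₁ + n₂ - 2) = [(19)(14.29²) + (38)(13.64²)] / 57 = 192.1011
SE = √(s_p²(1/n₁ + 1/n₂)) = √(192.1011 × (1/20 + 1/39)) = 3.8119
t = (x̄₁ - x̄₂) / SE = (69.84 - 73.49) / 3.8119 = -3.65 / 3.8119 = -0.958
p-value = 0.3423

Since p-value > α = 0.05, we fail to reject H₀.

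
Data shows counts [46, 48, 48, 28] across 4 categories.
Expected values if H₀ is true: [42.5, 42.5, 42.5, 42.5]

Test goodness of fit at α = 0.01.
Chi-square goodness of fit test:
H₀: observed counts match expected distribution
H₁: observed counts differ from expected distribution
df = k - 1 = 3
χ² = Σ(O - E)²/E
   = (46 - 42.5)²/42.5 + (48 - 42.5)²/42.5 + (48 - 42.5)²/42.5 + (28 - 42.5)²/42.5
   = 0.288 + 0.712 + 0.712 + 4.947
   = 6.66
p-value = 0.0836

Since p-value > α = 0.01, we fail to reject H₀.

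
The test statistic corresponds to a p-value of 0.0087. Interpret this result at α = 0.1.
Since p = 0.0087 < α = 0.1, reject H₀.
There is sufficient evidence to reject the null hypothesis; the result is statistically significant at the 0.1 level.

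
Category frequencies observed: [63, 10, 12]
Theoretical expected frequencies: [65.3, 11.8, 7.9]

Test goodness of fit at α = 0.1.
Chi-square goodness of fit test:
H₀: observed counts match expected distribution
H₁: observed counts differ from expected distribution
df = k - 1 = 2
χ² = Σ(O - E)²/E
   = (63 - 65.3)²/65.3 + (10 - 11.8)²/11.8 + (12 - 7.9)²/7.9
   = 0.081 + 0.275 + 2.128
   = 2.48
p-value = 0.2889

Since p-value > α = 0.1, we fail to reject H₀.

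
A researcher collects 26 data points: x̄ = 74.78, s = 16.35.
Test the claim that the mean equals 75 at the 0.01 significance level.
One-sample t-test:
H₀: μ = 75
H₁: μ ≠ 75
df = n - 1 = 25
t = (x̄ - μ₀) / (s/√n) = (74.78 - 75) / (16.35/√26) = -0.069
p-value = 0.9458

Since p-value > α = 0.01, we fail to reject H₀.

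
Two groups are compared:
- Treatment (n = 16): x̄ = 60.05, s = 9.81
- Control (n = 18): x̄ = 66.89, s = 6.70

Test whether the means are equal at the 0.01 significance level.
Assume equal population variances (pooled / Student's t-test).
Student's two-sample t-test (equal variances):
H₀: μ₁ = μ₂
H₁: μ₁ ≠ μ₂
df = n₁ + n₂ - 2 = 32
Pooled variance s_p² = [(n₁-1)s₁² + (n₂-1)s₂²] / (n₁ + n₂ - 2) = [(15)(9.81²) + (17)(6.70²)] / 32 = 68.9585
SE = √(s_p²(1/n₁ + 1/n₂)) = √(68.9585 × (1/16 + 1/18)) = 2.8532
t = (x̄₁ - x̄₂) / SE = (60.05 - 66.89) / 2.8532 = -6.84 / 2.8532 = -2.397
p-value = 0.0225

Since p-value > α = 0.01, we fail to reject H₀.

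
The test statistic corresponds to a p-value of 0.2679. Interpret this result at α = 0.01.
Since p = 0.2679 > α = 0.01, fail to reject H₀.
There is insufficient evidence to reject the null hypothesis; the result is not statistically significant at the 0.01 level.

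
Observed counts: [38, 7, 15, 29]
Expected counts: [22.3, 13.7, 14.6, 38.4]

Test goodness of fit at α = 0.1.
Chi-square goodness of fit test:
H₀: observed counts match expected distribution
H₁: observed counts differ from expected distribution
df = k - 1 = 3
χ² = Σ(O - E)²/E
   = (38 - 22.3)²/22.3 + (7 - 13.7)²/13.7 + (15 - 14.6)²/14.6 + (29 - 38.4)²/38.4
   = 11.053 + 3.277 + 0.011 + 2.301
   = 16.64
p-value = 0.0008

Since p-value < α = 0.1, we reject H₀.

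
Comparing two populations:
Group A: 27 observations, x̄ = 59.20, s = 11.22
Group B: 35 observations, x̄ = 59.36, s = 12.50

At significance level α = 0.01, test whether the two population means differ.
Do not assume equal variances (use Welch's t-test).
Welch's two-sample t-test:
H₀: μ₁ = μ₂
H₁: μ₁ ≠ μ₂
s₁²/n₁ = 11.22²/27 = 4.6625,  s₂²/n₂ = 12.50²/35 = 4.4643
SE = √(s₁²/n₁ + s₂²/n₂) = √(4.6625 + 4.4643) = 3.0211
df (Welch-Satterthwaite) = (s₁²/n₁ + s₂²/n₂)² / [(s₁²/n₁)²/(n₁-1) + (s₂²/n₂)²/(n₂-1)] ≈ 58.57
t = (x̄₁ - x̄₂) / SE = (59.20 - 59.36) / 3.0211 = -0.16 / 3.0211 = -0.053
p-value = 0.9579

Since p-value > α = 0.01, we fail to reject H₀.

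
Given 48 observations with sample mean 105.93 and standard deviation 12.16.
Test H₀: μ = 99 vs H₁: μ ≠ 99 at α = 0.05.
One-sample t-test:
H₀: μ = 99
H₁: μ ≠ 99
df = n - 1 = 47
t = (x̄ - μ₀) / (s/√n) = (105.93 - 99) / (12.16/√48) = 3.948
p-value = 0.0003

Since p-value < α = 0.05, we reject H₀.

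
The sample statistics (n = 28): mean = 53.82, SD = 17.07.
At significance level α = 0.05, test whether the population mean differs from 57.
One-sample t-test:
H₀: μ = 57
H₁: μ ≠ 57
df = n - 1 = 27
t = (x̄ - μ₀) / (s/√n) = (53.82 - 57) / (17.07/√28) = -0.986
p-value = 0.3330

Since p-value > α = 0.05, we fail to reject H₀.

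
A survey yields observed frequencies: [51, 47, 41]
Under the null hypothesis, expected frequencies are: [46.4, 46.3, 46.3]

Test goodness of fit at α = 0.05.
Chi-square goodness of fit test:
H₀: observed counts match expected distribution
H₁: observed counts differ from expected distribution
df = k - 1 = 2
χ² = Σ(O - E)²/E
   = (51 - 46.4)²/46.4 + (47 - 46.3)²/46.3 + (41 - 46.3)²/46.3
   = 0.456 + 0.011 + 0.607
   = 1.07
p-value = 0.5847

Since p-value > α = 0.05, we fail to reject H₀.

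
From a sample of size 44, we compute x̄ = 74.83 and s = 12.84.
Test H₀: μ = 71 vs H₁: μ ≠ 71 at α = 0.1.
One-sample t-test:
H₀: μ = 71
H₁: μ ≠ 71
df = n - 1 = 43
t = (x̄ - μ₀) / (s/√n) = (74.83 - 71) / (12.84/√44) = 1.979
p-value = 0.0543

Since p-value < α = 0.1, we reject H₀.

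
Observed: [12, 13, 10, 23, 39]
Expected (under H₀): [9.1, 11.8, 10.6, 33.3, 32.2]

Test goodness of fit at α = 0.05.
Chi-square goodness of fit test:
H₀: observed counts match expected distribution
H₁: observed counts differ from expected distribution
df = k - 1 = 4
χ² = Σ(O - E)²/E
   = (12 - 9.1)²/9.1 + (13 - 11.8)²/11.8 + (10 - 10.6)²/10.6 + (23 - 33.3)²/33.3 + (39 - 32.2)²/32.2
   = 0.924 + 0.122 + 0.034 + 3.186 + 1.436
   = 5.70
p-value = 0.2225

Since p-value > α = 0.05, we fail to reject H₀.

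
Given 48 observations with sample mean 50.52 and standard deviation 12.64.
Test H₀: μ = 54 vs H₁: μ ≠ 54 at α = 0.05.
One-sample t-test:
H₀: μ = 54
H₁: μ ≠ 54
df = n - 1 = 47
t = (x̄ - μ₀) / (s/√n) = (50.52 - 54) / (12.64/√48) = -1.907
p-value = 0.0626

Since p-value > α = 0.05, we fail to reject H₀.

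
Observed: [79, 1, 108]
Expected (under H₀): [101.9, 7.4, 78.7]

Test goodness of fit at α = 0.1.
Chi-square goodness of fit test:
H₀: observed counts match expected distribution
H₁: observed counts differ from expected distribution
df = k - 1 = 2
χ² = Σ(O - E)²/E
   = (79 - 101.9)²/101.9 + (1 - 7.4)²/7.4 + (108 - 78.7)²/78.7
   = 5.146 + 5.535 + 10.908
   = 21.59
p-value < 0.0001

Since p-value < α = 0.1, we reject H₀.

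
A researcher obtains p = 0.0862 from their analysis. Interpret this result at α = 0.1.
Since p = 0.0862 < α = 0.1, reject H₀.
There is sufficient evidence to reject the null hypothesis; the result is statistically significant at the 0.1 level.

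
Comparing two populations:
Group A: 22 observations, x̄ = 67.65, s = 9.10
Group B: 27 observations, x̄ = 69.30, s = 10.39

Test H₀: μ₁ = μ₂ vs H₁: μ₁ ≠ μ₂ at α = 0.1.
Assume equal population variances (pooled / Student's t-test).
Student's two-sample t-test (equal variances):
H₀: μ₁ = μ₂
H₁: μ₁ ≠ μ₂
df = n₁ + n₂ - 2 = 47
Pooled variance s_p² = [(n₁-1)s₁² + (n₂-1)s₂²] / (n₁ + n₂ - 2) = [(21)(9.10²) + (26)(10.39²)] / 47 = 96.7184
SE = √(s_p²(1/n₁ + 1/n₂)) = √(96.7184 × (1/22 + 1/27)) = 2.8246
t = (x̄₁ - x̄₂) / SE = (67.65 - 69.30) / 2.8246 = -1.65 / 2.8246 = -0.584
p-value = 0.5619

Since p-value > α = 0.1, we fail to reject H₀.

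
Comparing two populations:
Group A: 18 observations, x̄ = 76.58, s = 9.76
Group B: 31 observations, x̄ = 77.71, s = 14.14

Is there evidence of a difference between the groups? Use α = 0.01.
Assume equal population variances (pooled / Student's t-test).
Student's two-sample t-test (equal variances):
H₀: μ₁ = μ₂
H₁: μ₁ ≠ μ₂
df = n₁ + n₂ - 2 = 47
Pooled variance s_p² = [(n₁-1)s₁² + (n₂-1)s₂²] / (n₁ + n₂ - 2) = [(17)(9.76²) + (30)(14.14²)] / 47 = 162.0759
SE = √(s_p²(1/n₁ + 1/n₂)) = √(162.0759 × (1/18 + 1/31)) = 3.7726
t = (x̄₁ - x̄₂) / SE = (76.58 - 77.71) / 3.7726 = -1.13 / 3.7726 = -0.300
p-value = 0.7659

Since p-value > α = 0.01, we fail to reject H₀.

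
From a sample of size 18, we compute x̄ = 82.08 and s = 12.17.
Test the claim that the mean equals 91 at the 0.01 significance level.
One-sample t-test:
H₀: μ = 91
H₁: μ ≠ 91
df = n - 1 = 17
t = (x̄ - μ₀) / (s/√n) = (82.08 - 91) / (12.17/√18) = -3.110
p-value = 0.0064

Since p-value < α = 0.01, we reject H₀.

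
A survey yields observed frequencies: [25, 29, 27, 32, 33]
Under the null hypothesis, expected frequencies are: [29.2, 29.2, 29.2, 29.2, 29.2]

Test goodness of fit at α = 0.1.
Chi-square goodness of fit test:
H₀: observed counts match expected distribution
H₁: observed counts differ from expected distribution
df = k - 1 = 4
χ² = Σ(O - E)²/E
   = (25 - 29.2)²/29.2 + (29 - 29.2)²/29.2 + (27 - 29.2)²/29.2 + (32 - 29.2)²/29.2 + (33 - 29.2)²/29.2
   = 0.604 + 0.001 + 0.166 + 0.268 + 0.495
   = 1.53
p-value = 0.8206

Since p-value > α = 0.1, we fail to reject H₀.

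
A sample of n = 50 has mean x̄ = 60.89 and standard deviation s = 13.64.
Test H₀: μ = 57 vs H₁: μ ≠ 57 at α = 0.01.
One-sample t-test:
H₀: μ = 57
H₁: μ ≠ 57
df = n - 1 = 49
t = (x̄ - μ₀) / (s/√n) = (60.89 - 57) / (13.64/√50) = 2.017
p-value = 0.0492

Since p-value > α = 0.01, we fail to reject H₀.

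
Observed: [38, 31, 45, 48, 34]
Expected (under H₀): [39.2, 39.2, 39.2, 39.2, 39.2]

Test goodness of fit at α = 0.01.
Chi-square goodness of fit test:
H₀: observed counts match expected distribution
H₁: observed counts differ from expected distribution
df = k - 1 = 4
χ² = Σ(O - E)²/E
   = (38 - 39.2)²/39.2 + (31 - 39.2)²/39.2 + (45 - 39.2)²/39.2 + (48 - 39.2)²/39.2 + (34 - 39.2)²/39.2
   = 0.037 + 1.715 + 0.858 + 1.976 + 0.690
   = 5.28
p-value = 0.2602

Since p-value > α = 0.01, we fail to reject H₀.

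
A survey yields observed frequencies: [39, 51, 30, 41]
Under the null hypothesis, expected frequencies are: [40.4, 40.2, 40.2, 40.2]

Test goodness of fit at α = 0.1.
Chi-square goodness of fit test:
H₀: observed counts match expected distribution
H₁: observed counts differ from expected distribution
df = k - 1 = 3
χ² = Σ(O - E)²/E
   = (39 - 40.4)²/40.4 + (51 - 40.2)²/40.2 + (30 - 40.2)²/40.2 + (41 - 40.2)²/40.2
   = 0.049 + 2.901 + 2.588 + 0.016
   = 5.55
p-value = 0.1354

Since p-value > α = 0.1, we fail to reject H₀.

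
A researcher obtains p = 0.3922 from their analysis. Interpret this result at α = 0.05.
Since p = 0.3922 > α = 0.05, fail to reject H₀.
There is insufficient evidence to reject the null hypothesis; the result is not statistically significant at the 0.05 level.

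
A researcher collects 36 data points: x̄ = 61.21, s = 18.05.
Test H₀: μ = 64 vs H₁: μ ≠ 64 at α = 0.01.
One-sample t-test:
H₀: μ = 64
H₁: μ ≠ 64
df = n - 1 = 35
t = (x̄ - μ₀) / (s/√n) = (61.21 - 64) / (18.05/√36) = -0.927
p-value = 0.3601

Since p-value > α = 0.01, we fail to reject H₀.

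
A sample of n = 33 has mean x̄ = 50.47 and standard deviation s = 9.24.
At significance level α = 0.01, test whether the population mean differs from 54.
One-sample t-test:
H₀: μ = 54
H₁: μ ≠ 54
df = n - 1 = 32
t = (x̄ - μ₀) / (s/√n) = (50.47 - 54) / (9.24/√33) = -2.195
p-value = 0.0356

Since p-value > α = 0.01, we fail to reject H₀.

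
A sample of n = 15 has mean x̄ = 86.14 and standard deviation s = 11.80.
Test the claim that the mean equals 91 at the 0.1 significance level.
One-sample t-test:
H₀: μ = 91
H₁: μ ≠ 91
df = n - 1 = 14
t = (x̄ - μ₀) / (s/√n) = (86.14 - 91) / (11.80/√15) = -1.595
p-value = 0.1330

Since p-value > α = 0.1, we fail to reject H₀.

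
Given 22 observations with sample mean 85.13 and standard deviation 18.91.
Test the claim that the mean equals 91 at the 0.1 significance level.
One-sample t-test:
H₀: μ = 91
H₁: μ ≠ 91
df = n - 1 = 21
t = (x̄ - μ₀) / (s/√n) = (85.13 - 91) / (18.91/√22) = -1.456
p-value = 0.1602

Since p-value > α = 0.1, we fail to reject H₀.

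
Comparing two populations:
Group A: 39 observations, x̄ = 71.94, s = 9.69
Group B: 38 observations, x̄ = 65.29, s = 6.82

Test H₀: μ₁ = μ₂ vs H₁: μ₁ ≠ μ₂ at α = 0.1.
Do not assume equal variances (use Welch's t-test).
Welch's two-sample t-test:
H₀: μ₁ = μ₂
H₁: μ₁ ≠ μ₂
s₁²/n₁ = 9.69²/39 = 2.4076,  s₂²/n₂ = 6.82²/38 = 1.2240
SE = √(s₁²/n₁ + s₂²/n₂) = √(2.4076 + 1.2240) = 1.9057
df (Welch-Satterthwaite) = (s₁²/n₁ + s₂²/n₂)² / [(s₁²/n₁)²/(n₁-1) + (s₂²/n₂)²/(n₂-1)] ≈ 68.32
t = (x̄₁ - x̄₂) / SE = (71.94 - 65.29) / 1.9057 = 6.65 / 1.9057 = 3.490
p-value = 0.0009

Since p-value < α = 0.1, we reject H₀.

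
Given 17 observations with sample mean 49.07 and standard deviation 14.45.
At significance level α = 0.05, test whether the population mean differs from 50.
One-sample t-test:
H₀: μ = 50
H₁: μ ≠ 50
df = n - 1 = 16
t = (x̄ - μ₀) / (s/√n) = (49.07 - 50) / (14.45/√17) = -0.265
p-value = 0.7941

Since p-value > α = 0.05, we fail to reject H₀.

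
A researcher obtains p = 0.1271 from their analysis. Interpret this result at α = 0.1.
Since p = 0.1271 > α = 0.1, fail to reject H₀.
There is insufficient evidence to reject the null hypothesis; the result is not statistically significant at the 0.1 level.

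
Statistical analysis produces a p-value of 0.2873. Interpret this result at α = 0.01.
Since p = 0.2873 > α = 0.01, fail to reject H₀.
There is insufficient evidence to reject the null hypothesis; the result is not statistically significant at the 0.01 level.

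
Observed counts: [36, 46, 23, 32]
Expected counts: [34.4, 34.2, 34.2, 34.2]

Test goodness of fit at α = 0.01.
Chi-square goodness of fit test:
H₀: observed counts match expected distribution
H₁: observed counts differ from expected distribution
df = k - 1 = 3
χ² = Σ(O - E)²/E
   = (36 - 34.4)²/34.4 + (46 - 34.2)²/34.2 + (23 - 34.2)²/34.2 + (32 - 34.2)²/34.2
   = 0.074 + 4.071 + 3.668 + 0.142
   = 7.96
p-value = 0.0469

Since p-value > α = 0.01, we fail to reject H₀.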